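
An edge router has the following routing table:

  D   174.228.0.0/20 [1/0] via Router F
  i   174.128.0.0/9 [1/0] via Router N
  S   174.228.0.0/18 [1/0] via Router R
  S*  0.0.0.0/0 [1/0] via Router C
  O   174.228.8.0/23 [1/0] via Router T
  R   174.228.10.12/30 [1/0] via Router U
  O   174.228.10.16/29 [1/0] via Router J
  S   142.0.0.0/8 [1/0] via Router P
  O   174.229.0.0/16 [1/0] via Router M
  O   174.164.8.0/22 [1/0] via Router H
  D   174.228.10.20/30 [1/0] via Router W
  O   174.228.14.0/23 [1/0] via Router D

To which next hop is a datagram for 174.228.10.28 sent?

Routes whose prefix contains 174.228.10.28:
  0.0.0.0/0 (default, matches everything) -> Router C
  174.128.0.0/9 (174.128.0.0 - 174.255.255.255) -> Router N
  174.228.0.0/18 (174.228.0.0 - 174.228.63.255) -> Router R
  174.228.0.0/20 (174.228.0.0 - 174.228.15.255) -> Router F
More-specific entries that do NOT match:
  174.228.10.12/30 (174.228.10.12 - 174.228.10.15) does not contain 174.228.10.28
  174.228.10.20/30 (174.228.10.20 - 174.228.10.23) does not contain 174.228.10.28
  174.228.10.16/29 (174.228.10.16 - 174.228.10.23) does not contain 174.228.10.28
  174.228.8.0/23 (174.228.8.0 - 174.228.9.255) does not contain 174.228.10.28
  174.228.14.0/23 (174.228.14.0 - 174.228.15.255) does not contain 174.228.10.28
  174.164.8.0/22 (174.164.8.0 - 174.164.11.255) does not contain 174.228.10.28
Longest matching prefix is /20 -> next hop Router F.

Router F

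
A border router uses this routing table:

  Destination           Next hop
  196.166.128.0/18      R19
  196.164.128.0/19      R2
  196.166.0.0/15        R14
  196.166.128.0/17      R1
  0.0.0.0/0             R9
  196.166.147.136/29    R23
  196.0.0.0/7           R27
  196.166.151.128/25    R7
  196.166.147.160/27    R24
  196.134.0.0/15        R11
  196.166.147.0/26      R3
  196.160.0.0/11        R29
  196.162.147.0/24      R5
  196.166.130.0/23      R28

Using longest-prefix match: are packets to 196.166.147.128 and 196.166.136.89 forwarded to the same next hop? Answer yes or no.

yes

196.166.147.128: longest match 196.166.128.0/18 -> R19
196.166.136.89: longest match 196.166.128.0/18 -> R19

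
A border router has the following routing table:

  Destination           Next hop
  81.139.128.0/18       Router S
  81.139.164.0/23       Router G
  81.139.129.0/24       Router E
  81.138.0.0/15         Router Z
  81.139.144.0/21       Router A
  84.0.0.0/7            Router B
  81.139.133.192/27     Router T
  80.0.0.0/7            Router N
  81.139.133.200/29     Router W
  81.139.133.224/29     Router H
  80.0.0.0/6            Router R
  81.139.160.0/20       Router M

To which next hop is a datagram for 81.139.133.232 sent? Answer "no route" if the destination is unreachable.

Routes whose prefix contains 81.139.133.232:
  80.0.0.0/6 (80.0.0.0 - 83.255.255.255) -> Router R
  80.0.0.0/7 (80.0.0.0 - 81.255.255.255) -> Router N
  81.138.0.0/15 (81.138.0.0 - 81.139.255.255) -> Router Z
  81.139.128.0/18 (81.139.128.0 - 81.139.191.255) -> Router S
More-specific entries that do NOT match:
  81.139.133.200/29 (81.139.133.200 - 81.139.133.207) does not contain 81.139.133.232
  81.139.133.224/29 (81.139.133.224 - 81.139.133.231) does not contain 81.139.133.232
  81.139.133.192/27 (81.139.133.192 - 81.139.133.223) does not contain 81.139.133.232
  81.139.129.0/24 (81.139.129.0 - 81.139.129.255) does not contain 81.139.133.232
  81.139.164.0/23 (81.139.164.0 - 81.139.165.255) does not contain 81.139.133.232
  81.139.144.0/21 (81.139.144.0 - 81.139.151.255) does not contain 81.139.133.232
  81.139.160.0/20 (81.139.160.0 - 81.139.175.255) does not contain 81.139.133.232
Longest matching prefix is /18 -> next hop Router S.

Router S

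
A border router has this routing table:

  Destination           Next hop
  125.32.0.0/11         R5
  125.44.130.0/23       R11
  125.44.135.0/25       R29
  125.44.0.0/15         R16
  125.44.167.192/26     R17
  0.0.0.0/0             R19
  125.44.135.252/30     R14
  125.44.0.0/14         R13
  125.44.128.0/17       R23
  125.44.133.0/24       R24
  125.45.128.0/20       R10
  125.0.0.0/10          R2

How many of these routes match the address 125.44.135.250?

Prefixes containing 125.44.135.250:
  0.0.0.0/0 (default, matches everything)
  125.0.0.0/10 (125.0.0.0 - 125.63.255.255)
  125.32.0.0/11 (125.32.0.0 - 125.63.255.255)
  125.44.0.0/14 (125.44.0.0 - 125.47.255.255)
  125.44.0.0/15 (125.44.0.0 - 125.45.255.255)
  125.44.128.0/17 (125.44.128.0 - 125.44.255.255)
Total matching entries: 6.

6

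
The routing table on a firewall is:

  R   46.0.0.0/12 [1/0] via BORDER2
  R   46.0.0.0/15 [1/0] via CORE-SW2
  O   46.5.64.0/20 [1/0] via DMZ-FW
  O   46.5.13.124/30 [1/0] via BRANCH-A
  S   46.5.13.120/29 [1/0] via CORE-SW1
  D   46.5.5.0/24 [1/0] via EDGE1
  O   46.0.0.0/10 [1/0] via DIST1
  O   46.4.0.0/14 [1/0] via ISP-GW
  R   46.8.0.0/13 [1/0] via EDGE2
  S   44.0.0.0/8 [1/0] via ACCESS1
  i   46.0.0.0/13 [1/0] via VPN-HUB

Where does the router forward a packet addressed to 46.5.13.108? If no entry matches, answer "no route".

Routes whose prefix contains 46.5.13.108:
  46.0.0.0/10 (46.0.0.0 - 46.63.255.255) -> DIST1
  46.0.0.0/12 (46.0.0.0 - 46.15.255.255) -> BORDER2
  46.0.0.0/13 (46.0.0.0 - 46.7.255.255) -> VPN-HUB
  46.4.0.0/14 (46.4.0.0 - 46.7.255.255) -> ISP-GW
More-specific entries that do NOT match:
  46.5.13.124/30 (46.5.13.124 - 46.5.13.127) does not contain 46.5.13.108
  46.5.13.120/29 (46.5.13.120 - 46.5.13.127) does not contain 46.5.13.108
  46.5.5.0/24 (46.5.5.0 - 46.5.5.255) does not contain 46.5.13.108
  46.5.64.0/20 (46.5.64.0 - 46.5.79.255) does not contain 46.5.13.108
  46.0.0.0/15 (46.0.0.0 - 46.1.255.255) does not contain 46.5.13.108
Longest matching prefix is /14 -> next hop ISP-GW.

ISP-GW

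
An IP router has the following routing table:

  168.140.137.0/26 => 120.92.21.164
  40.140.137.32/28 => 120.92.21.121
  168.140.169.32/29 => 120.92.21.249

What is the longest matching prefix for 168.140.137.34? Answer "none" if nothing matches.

Entries matching 168.140.137.34:
  168.140.137.0/26 (168.140.137.0 - 168.140.137.63)
Most specific is 168.140.137.0/26.

168.140.137.0/26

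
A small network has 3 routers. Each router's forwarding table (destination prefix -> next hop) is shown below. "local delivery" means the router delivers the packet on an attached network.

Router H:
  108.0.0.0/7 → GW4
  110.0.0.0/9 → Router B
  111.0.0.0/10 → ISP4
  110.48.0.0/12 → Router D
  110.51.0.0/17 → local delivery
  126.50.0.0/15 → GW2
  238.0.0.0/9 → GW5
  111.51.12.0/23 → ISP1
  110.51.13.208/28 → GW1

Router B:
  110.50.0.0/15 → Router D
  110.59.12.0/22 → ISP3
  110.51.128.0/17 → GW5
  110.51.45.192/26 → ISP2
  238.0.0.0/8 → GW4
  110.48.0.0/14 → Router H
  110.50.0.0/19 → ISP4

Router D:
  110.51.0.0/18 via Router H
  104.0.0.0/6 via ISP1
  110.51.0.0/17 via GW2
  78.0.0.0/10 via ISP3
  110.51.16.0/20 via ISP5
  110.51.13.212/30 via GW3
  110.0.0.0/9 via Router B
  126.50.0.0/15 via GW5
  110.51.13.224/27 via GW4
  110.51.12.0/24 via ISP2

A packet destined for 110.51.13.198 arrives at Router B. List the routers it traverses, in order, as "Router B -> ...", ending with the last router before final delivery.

Router B -> Router D -> Router H

At Router B: longest match for 110.51.13.198 is 110.50.0.0/15 -> Router D
At Router D: longest match for 110.51.13.198 is 110.51.0.0/18 -> Router H
At Router H: longest match for 110.51.13.198 is 110.51.0.0/17 -> local delivery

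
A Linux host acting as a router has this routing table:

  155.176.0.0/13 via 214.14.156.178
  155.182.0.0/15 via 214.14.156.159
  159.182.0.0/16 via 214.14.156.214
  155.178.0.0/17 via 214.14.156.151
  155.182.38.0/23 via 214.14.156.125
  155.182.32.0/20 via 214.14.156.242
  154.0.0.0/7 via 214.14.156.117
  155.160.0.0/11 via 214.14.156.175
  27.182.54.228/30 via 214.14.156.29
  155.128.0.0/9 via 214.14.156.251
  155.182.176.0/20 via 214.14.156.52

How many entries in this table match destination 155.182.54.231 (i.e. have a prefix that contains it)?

5

Prefixes containing 155.182.54.231:
  154.0.0.0/7 (154.0.0.0 - 155.255.255.255)
  155.128.0.0/9 (155.128.0.0 - 155.255.255.255)
  155.160.0.0/11 (155.160.0.0 - 155.191.255.255)
  155.176.0.0/13 (155.176.0.0 - 155.183.255.255)
  155.182.0.0/15 (155.182.0.0 - 155.183.255.255)
Total matching entries: 5.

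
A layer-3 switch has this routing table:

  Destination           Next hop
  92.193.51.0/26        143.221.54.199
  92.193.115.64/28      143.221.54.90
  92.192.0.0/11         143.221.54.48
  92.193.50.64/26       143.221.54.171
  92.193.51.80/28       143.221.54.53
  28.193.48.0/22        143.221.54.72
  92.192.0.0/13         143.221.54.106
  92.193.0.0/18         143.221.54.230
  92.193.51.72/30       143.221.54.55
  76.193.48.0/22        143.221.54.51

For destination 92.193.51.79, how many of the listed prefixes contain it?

Prefixes containing 92.193.51.79:
  92.192.0.0/11 (92.192.0.0 - 92.223.255.255)
  92.192.0.0/13 (92.192.0.0 - 92.199.255.255)
  92.193.0.0/18 (92.193.0.0 - 92.193.63.255)
Total matching entries: 3.

3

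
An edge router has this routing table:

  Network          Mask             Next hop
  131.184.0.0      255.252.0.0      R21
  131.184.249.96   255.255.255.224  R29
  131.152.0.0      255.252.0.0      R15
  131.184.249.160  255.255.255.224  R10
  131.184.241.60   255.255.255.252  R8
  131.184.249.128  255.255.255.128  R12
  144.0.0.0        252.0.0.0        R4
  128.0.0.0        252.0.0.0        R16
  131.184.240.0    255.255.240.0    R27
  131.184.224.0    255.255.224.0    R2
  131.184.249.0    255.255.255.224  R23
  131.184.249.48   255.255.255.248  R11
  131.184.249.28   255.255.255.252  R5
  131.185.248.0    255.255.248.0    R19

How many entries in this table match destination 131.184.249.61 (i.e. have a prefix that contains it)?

Prefixes containing 131.184.249.61:
  128.0.0.0/6 (128.0.0.0 - 131.255.255.255)
  131.184.0.0/14 (131.184.0.0 - 131.187.255.255)
  131.184.224.0/19 (131.184.224.0 - 131.184.255.255)
  131.184.240.0/20 (131.184.240.0 - 131.184.255.255)
Total matching entries: 4.

4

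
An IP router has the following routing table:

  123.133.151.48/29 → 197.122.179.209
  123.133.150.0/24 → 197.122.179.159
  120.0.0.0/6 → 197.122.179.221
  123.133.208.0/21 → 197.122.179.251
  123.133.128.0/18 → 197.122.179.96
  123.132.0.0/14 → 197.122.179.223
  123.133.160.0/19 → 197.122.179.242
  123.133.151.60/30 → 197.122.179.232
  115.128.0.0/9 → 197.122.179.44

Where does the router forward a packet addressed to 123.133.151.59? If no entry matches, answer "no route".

Routes whose prefix contains 123.133.151.59:
  120.0.0.0/6 (120.0.0.0 - 123.255.255.255) -> 197.122.179.221
  123.132.0.0/14 (123.132.0.0 - 123.135.255.255) -> 197.122.179.223
  123.133.128.0/18 (123.133.128.0 - 123.133.191.255) -> 197.122.179.96
More-specific entries that do NOT match:
  123.133.151.60/30 (123.133.151.60 - 123.133.151.63) does not contain 123.133.151.59
  123.133.151.48/29 (123.133.151.48 - 123.133.151.55) does not contain 123.133.151.59
  123.133.150.0/24 (123.133.150.0 - 123.133.150.255) does not contain 123.133.151.59
  123.133.208.0/21 (123.133.208.0 - 123.133.215.255) does not contain 123.133.151.59
  123.133.160.0/19 (123.133.160.0 - 123.133.191.255) does not contain 123.133.151.59
Longest matching prefix is /18 -> next hop 197.122.179.96.

197.122.179.96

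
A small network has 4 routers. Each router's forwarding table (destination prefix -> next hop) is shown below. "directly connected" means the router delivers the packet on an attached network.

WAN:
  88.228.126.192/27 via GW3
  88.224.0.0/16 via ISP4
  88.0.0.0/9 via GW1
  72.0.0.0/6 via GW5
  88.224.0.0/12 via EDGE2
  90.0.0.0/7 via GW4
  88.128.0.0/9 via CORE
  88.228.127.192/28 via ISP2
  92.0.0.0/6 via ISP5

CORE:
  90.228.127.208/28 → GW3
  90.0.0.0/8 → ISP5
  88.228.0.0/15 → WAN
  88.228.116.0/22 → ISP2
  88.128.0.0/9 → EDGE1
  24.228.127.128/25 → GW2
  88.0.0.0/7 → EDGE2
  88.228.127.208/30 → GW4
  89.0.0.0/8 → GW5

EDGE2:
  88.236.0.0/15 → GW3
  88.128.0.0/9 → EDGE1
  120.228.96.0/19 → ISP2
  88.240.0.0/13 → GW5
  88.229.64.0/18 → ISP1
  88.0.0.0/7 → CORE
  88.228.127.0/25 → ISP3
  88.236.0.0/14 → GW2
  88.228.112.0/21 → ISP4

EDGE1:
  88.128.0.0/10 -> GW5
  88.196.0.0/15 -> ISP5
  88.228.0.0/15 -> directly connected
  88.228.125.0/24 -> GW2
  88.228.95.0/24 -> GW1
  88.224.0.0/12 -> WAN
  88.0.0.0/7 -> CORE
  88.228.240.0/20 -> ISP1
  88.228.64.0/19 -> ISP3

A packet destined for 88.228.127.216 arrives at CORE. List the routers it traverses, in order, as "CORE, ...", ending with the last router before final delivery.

At CORE: longest match for 88.228.127.216 is 88.228.0.0/15 -> WAN
At WAN: longest match for 88.228.127.216 is 88.224.0.0/12 -> EDGE2
At EDGE2: longest match for 88.228.127.216 is 88.128.0.0/9 -> EDGE1
At EDGE1: longest match for 88.228.127.216 is 88.228.0.0/15 -> directly connected

CORE, WAN, EDGE2, EDGE1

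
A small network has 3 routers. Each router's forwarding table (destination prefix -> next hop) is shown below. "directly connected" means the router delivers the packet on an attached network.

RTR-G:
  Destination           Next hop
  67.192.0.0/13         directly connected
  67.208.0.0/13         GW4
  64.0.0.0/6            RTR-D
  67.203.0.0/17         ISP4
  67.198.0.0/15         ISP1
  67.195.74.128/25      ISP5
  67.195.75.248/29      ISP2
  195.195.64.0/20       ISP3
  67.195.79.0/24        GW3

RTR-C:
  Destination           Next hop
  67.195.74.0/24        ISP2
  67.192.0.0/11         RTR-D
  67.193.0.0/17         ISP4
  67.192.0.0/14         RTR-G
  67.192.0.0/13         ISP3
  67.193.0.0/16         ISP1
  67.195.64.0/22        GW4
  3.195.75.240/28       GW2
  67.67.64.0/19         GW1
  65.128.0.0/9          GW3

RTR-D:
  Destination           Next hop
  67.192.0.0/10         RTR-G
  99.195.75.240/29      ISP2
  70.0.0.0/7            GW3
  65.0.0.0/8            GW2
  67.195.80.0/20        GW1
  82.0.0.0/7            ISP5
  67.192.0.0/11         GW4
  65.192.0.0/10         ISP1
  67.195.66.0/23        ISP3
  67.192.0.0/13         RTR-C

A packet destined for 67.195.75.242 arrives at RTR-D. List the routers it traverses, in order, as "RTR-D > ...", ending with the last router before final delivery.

At RTR-D: longest match for 67.195.75.242 is 67.192.0.0/13 -> RTR-C
At RTR-C: longest match for 67.195.75.242 is 67.192.0.0/14 -> RTR-G
At RTR-G: longest match for 67.195.75.242 is 67.192.0.0/13 -> directly connected

RTR-D > RTR-C > RTR-G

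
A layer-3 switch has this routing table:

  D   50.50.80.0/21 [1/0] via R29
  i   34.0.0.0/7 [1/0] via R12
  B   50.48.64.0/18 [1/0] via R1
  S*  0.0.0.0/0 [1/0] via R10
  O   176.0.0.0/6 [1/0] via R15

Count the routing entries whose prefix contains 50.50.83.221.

2

Prefixes containing 50.50.83.221:
  0.0.0.0/0 (default, matches everything)
  50.50.80.0/21 (50.50.80.0 - 50.50.87.255)
Total matching entries: 2.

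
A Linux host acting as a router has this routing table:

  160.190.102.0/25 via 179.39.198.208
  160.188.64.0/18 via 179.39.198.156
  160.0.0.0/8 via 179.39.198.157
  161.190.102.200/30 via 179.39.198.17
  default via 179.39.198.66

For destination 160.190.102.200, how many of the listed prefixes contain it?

2

Prefixes containing 160.190.102.200:
  0.0.0.0/0 (default, matches everything)
  160.0.0.0/8 (160.0.0.0 - 160.255.255.255)
Total matching entries: 2.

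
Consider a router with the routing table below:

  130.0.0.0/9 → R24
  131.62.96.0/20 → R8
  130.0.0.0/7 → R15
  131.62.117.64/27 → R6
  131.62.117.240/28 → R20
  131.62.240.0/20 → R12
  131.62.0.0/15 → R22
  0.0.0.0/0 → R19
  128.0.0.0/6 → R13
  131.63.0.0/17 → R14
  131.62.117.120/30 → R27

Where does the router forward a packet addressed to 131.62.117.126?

R22

Routes whose prefix contains 131.62.117.126:
  0.0.0.0/0 (default, matches everything) -> R19
  128.0.0.0/6 (128.0.0.0 - 131.255.255.255) -> R13
  130.0.0.0/7 (130.0.0.0 - 131.255.255.255) -> R15
  131.62.0.0/15 (131.62.0.0 - 131.63.255.255) -> R22
More-specific entries that do NOT match:
  131.62.117.120/30 (131.62.117.120 - 131.62.117.123) does not contain 131.62.117.126
  131.62.117.240/28 (131.62.117.240 - 131.62.117.255) does not contain 131.62.117.126
  131.62.117.64/27 (131.62.117.64 - 131.62.117.95) does not contain 131.62.117.126
  131.62.96.0/20 (131.62.96.0 - 131.62.111.255) does not contain 131.62.117.126
  131.62.240.0/20 (131.62.240.0 - 131.62.255.255) does not contain 131.62.117.126
  131.63.0.0/17 (131.63.0.0 - 131.63.127.255) does not contain 131.62.117.126
Longest matching prefix is /15 -> next hop R22.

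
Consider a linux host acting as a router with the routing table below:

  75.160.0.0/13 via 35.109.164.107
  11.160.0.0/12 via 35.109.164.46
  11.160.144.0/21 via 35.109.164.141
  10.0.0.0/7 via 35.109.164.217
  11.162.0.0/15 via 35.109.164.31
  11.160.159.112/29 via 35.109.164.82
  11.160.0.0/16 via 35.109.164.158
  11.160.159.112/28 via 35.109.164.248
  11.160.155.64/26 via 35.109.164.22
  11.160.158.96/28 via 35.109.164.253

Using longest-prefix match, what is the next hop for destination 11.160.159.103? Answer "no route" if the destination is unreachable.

35.109.164.158

Routes whose prefix contains 11.160.159.103:
  10.0.0.0/7 (10.0.0.0 - 11.255.255.255) -> 35.109.164.217
  11.160.0.0/12 (11.160.0.0 - 11.175.255.255) -> 35.109.164.46
  11.160.0.0/16 (11.160.0.0 - 11.160.255.255) -> 35.109.164.158
More-specific entries that do NOT match:
  11.160.159.112/29 (11.160.159.112 - 11.160.159.119) does not contain 11.160.159.103
  11.160.159.112/28 (11.160.159.112 - 11.160.159.127) does not contain 11.160.159.103
  11.160.158.96/28 (11.160.158.96 - 11.160.158.111) does not contain 11.160.159.103
  11.160.155.64/26 (11.160.155.64 - 11.160.155.127) does not contain 11.160.159.103
  11.160.144.0/21 (11.160.144.0 - 11.160.151.255) does not contain 11.160.159.103
Longest matching prefix is /16 -> next hop 35.109.164.158.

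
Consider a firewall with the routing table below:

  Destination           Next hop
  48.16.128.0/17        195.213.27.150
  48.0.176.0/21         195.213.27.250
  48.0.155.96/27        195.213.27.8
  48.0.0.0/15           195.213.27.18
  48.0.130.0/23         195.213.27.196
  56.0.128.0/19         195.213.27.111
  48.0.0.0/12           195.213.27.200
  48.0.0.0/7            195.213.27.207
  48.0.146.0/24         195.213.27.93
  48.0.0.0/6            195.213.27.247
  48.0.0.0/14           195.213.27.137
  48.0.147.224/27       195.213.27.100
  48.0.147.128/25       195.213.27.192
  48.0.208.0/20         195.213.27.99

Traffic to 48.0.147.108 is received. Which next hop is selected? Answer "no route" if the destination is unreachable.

195.213.27.18

Routes whose prefix contains 48.0.147.108:
  48.0.0.0/6 (48.0.0.0 - 51.255.255.255) -> 195.213.27.247
  48.0.0.0/7 (48.0.0.0 - 49.255.255.255) -> 195.213.27.207
  48.0.0.0/12 (48.0.0.0 - 48.15.255.255) -> 195.213.27.200
  48.0.0.0/14 (48.0.0.0 - 48.3.255.255) -> 195.213.27.137
  48.0.0.0/15 (48.0.0.0 - 48.1.255.255) -> 195.213.27.18
More-specific entries that do NOT match:
  48.0.155.96/27 (48.0.155.96 - 48.0.155.127) does not contain 48.0.147.108
  48.0.147.224/27 (48.0.147.224 - 48.0.147.255) does not contain 48.0.147.108
  48.0.147.128/25 (48.0.147.128 - 48.0.147.255) does not contain 48.0.147.108
  48.0.146.0/24 (48.0.146.0 - 48.0.146.255) does not contain 48.0.147.108
  48.0.130.0/23 (48.0.130.0 - 48.0.131.255) does not contain 48.0.147.108
  48.0.176.0/21 (48.0.176.0 - 48.0.183.255) does not contain 48.0.147.108
  48.0.208.0/20 (48.0.208.0 - 48.0.223.255) does not contain 48.0.147.108
  56.0.128.0/19 (56.0.128.0 - 56.0.159.255) does not contain 48.0.147.108
  48.16.128.0/17 (48.16.128.0 - 48.16.255.255) does not contain 48.0.147.108
Longest matching prefix is /15 -> next hop 195.213.27.18.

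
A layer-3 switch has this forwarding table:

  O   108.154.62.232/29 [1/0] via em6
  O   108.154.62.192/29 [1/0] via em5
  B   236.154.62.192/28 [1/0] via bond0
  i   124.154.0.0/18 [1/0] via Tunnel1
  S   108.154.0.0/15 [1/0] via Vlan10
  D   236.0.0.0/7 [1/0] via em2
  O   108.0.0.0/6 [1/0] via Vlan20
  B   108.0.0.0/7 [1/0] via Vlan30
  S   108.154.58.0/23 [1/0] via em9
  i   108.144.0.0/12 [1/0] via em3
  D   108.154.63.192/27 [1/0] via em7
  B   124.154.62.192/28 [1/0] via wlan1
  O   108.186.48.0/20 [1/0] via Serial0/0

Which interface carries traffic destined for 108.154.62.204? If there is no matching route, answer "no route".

Vlan10

Routes whose prefix contains 108.154.62.204:
  108.0.0.0/6 (108.0.0.0 - 111.255.255.255) -> Vlan20
  108.0.0.0/7 (108.0.0.0 - 109.255.255.255) -> Vlan30
  108.144.0.0/12 (108.144.0.0 - 108.159.255.255) -> em3
  108.154.0.0/15 (108.154.0.0 - 108.155.255.255) -> Vlan10
More-specific entries that do NOT match:
  108.154.62.232/29 (108.154.62.232 - 108.154.62.239) does not contain 108.154.62.204
  108.154.62.192/29 (108.154.62.192 - 108.154.62.199) does not contain 108.154.62.204
  236.154.62.192/28 (236.154.62.192 - 236.154.62.207) does not contain 108.154.62.204
  124.154.62.192/28 (124.154.62.192 - 124.154.62.207) does not contain 108.154.62.204
  108.154.63.192/27 (108.154.63.192 - 108.154.63.223) does not contain 108.154.62.204
  108.154.58.0/23 (108.154.58.0 - 108.154.59.255) does not contain 108.154.62.204
  108.186.48.0/20 (108.186.48.0 - 108.186.63.255) does not contain 108.154.62.204
  124.154.0.0/18 (124.154.0.0 - 124.154.63.255) does not contain 108.154.62.204
Longest matching prefix is /15 -> interface Vlan10.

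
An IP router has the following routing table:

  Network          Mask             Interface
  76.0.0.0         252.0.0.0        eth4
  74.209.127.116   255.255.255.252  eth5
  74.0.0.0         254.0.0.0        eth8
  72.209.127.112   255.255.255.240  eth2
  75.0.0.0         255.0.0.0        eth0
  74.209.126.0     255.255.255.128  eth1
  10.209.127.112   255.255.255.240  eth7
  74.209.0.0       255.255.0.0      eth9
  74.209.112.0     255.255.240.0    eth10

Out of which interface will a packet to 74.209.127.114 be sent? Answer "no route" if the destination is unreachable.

Routes whose prefix contains 74.209.127.114:
  74.0.0.0/7 (74.0.0.0 - 75.255.255.255) -> eth8
  74.209.0.0/16 (74.209.0.0 - 74.209.255.255) -> eth9
  74.209.112.0/20 (74.209.112.0 - 74.209.127.255) -> eth10
More-specific entries that do NOT match:
  74.209.127.116/30 (74.209.127.116 - 74.209.127.119) does not contain 74.209.127.114
  72.209.127.112/28 (72.209.127.112 - 72.209.127.127) does not contain 74.209.127.114
  10.209.127.112/28 (10.209.127.112 - 10.209.127.127) does not contain 74.209.127.114
  74.209.126.0/25 (74.209.126.0 - 74.209.126.127) does not contain 74.209.127.114
Longest matching prefix is /20 -> interface eth10.

eth10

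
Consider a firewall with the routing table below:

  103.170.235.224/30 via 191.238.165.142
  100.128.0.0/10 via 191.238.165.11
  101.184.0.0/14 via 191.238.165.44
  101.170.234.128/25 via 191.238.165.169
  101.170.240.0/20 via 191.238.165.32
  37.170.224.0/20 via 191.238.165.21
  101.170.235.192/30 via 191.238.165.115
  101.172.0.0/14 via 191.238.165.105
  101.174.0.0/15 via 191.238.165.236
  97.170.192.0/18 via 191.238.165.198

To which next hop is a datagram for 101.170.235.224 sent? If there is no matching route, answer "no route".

No entry's prefix contains 101.170.235.224; there is no default route.

no route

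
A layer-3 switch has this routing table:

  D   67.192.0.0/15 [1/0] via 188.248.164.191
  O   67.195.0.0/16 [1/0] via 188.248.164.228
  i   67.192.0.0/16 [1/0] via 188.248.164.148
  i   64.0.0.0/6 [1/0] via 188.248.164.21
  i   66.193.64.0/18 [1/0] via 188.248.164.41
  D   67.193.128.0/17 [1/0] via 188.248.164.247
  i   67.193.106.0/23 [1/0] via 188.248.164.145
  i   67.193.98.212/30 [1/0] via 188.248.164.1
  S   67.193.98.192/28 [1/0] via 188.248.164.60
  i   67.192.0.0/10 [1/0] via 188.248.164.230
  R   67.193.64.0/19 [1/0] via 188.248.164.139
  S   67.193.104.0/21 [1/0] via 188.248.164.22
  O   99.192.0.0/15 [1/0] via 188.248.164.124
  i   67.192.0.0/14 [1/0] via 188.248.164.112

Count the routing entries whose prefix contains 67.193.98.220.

Prefixes containing 67.193.98.220:
  64.0.0.0/6 (64.0.0.0 - 67.255.255.255)
  67.192.0.0/10 (67.192.0.0 - 67.255.255.255)
  67.192.0.0/14 (67.192.0.0 - 67.195.255.255)
  67.192.0.0/15 (67.192.0.0 - 67.193.255.255)
Total matching entries: 4.

4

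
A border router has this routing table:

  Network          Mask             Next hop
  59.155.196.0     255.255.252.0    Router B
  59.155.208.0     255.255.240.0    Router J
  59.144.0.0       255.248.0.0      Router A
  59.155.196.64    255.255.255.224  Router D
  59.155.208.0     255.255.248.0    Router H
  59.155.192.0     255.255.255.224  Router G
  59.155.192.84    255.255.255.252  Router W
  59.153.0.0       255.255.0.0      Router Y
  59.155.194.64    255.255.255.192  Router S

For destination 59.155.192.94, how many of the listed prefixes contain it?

0

No listed prefix contains 59.155.192.94.
Total matching entries: 0.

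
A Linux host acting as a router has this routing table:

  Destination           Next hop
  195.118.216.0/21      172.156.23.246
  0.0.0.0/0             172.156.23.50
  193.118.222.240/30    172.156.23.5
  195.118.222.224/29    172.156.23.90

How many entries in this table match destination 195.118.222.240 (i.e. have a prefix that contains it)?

Prefixes containing 195.118.222.240:
  0.0.0.0/0 (default, matches everything)
  195.118.216.0/21 (195.118.216.0 - 195.118.223.255)
Total matching entries: 2.

2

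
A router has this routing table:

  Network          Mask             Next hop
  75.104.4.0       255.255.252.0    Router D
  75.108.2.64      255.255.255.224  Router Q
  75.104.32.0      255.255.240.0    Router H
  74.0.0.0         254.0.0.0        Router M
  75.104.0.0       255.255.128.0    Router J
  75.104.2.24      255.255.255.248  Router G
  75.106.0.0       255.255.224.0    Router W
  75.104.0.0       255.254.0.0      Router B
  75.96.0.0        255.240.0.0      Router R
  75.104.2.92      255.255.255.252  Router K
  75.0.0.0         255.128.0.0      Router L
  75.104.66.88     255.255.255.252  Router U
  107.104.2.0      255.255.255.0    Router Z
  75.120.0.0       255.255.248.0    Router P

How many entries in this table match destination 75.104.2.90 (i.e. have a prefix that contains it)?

5

Prefixes containing 75.104.2.90:
  74.0.0.0/7 (74.0.0.0 - 75.255.255.255)
  75.0.0.0/9 (75.0.0.0 - 75.127.255.255)
  75.96.0.0/12 (75.96.0.0 - 75.111.255.255)
  75.104.0.0/15 (75.104.0.0 - 75.105.255.255)
  75.104.0.0/17 (75.104.0.0 - 75.104.127.255)
Total matching entries: 5.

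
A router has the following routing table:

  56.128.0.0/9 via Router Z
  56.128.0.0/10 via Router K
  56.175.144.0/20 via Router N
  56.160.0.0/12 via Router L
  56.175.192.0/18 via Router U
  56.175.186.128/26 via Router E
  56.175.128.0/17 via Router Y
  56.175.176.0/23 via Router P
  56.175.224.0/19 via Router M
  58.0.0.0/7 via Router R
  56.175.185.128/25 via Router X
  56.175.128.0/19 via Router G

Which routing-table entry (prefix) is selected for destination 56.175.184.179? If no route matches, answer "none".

56.175.128.0/17

Entries matching 56.175.184.179:
  56.128.0.0/9 (56.128.0.0 - 56.255.255.255)
  56.128.0.0/10 (56.128.0.0 - 56.191.255.255)
  56.160.0.0/12 (56.160.0.0 - 56.175.255.255)
  56.175.128.0/17 (56.175.128.0 - 56.175.255.255)
Most specific is 56.175.128.0/17.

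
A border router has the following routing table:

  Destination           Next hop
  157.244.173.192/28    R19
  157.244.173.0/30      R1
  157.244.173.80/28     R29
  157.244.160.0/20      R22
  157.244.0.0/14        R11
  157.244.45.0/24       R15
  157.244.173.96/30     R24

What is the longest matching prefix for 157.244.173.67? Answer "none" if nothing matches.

157.244.160.0/20

Entries matching 157.244.173.67:
  157.244.0.0/14 (157.244.0.0 - 157.247.255.255)
  157.244.160.0/20 (157.244.160.0 - 157.244.175.255)
Most specific is 157.244.160.0/20.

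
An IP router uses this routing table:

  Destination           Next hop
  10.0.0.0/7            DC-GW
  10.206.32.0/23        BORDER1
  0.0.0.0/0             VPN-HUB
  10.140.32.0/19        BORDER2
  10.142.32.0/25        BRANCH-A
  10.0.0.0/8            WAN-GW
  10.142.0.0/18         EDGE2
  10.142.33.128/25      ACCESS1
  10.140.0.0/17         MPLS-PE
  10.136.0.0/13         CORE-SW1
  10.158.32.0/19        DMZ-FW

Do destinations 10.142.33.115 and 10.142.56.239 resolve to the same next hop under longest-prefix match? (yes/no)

yes

10.142.33.115: longest match 10.142.0.0/18 -> EDGE2
10.142.56.239: longest match 10.142.0.0/18 -> EDGE2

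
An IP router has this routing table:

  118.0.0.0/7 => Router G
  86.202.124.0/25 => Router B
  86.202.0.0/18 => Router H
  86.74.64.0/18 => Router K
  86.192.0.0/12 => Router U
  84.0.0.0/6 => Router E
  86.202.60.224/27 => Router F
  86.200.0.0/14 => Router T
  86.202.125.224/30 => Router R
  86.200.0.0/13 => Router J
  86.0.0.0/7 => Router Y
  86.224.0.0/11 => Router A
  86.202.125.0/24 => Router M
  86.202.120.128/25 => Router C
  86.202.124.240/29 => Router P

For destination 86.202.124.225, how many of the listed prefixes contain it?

Prefixes containing 86.202.124.225:
  84.0.0.0/6 (84.0.0.0 - 87.255.255.255)
  86.0.0.0/7 (86.0.0.0 - 87.255.255.255)
  86.192.0.0/12 (86.192.0.0 - 86.207.255.255)
  86.200.0.0/13 (86.200.0.0 - 86.207.255.255)
  86.200.0.0/14 (86.200.0.0 - 86.203.255.255)
Total matching entries: 5.

5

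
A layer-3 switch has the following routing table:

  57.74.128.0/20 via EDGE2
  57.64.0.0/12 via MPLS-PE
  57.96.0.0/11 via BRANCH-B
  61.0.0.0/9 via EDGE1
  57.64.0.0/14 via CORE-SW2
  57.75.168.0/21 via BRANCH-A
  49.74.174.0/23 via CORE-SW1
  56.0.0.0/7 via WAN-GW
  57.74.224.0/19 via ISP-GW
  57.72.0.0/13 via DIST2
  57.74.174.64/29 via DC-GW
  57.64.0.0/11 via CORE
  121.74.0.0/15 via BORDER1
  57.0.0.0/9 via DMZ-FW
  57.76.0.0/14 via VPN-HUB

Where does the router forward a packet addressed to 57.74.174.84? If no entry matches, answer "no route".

Routes whose prefix contains 57.74.174.84:
  56.0.0.0/7 (56.0.0.0 - 57.255.255.255) -> WAN-GW
  57.0.0.0/9 (57.0.0.0 - 57.127.255.255) -> DMZ-FW
  57.64.0.0/11 (57.64.0.0 - 57.95.255.255) -> CORE
  57.64.0.0/12 (57.64.0.0 - 57.79.255.255) -> MPLS-PE
  57.72.0.0/13 (57.72.0.0 - 57.79.255.255) -> DIST2
More-specific entries that do NOT match:
  57.74.174.64/29 (57.74.174.64 - 57.74.174.71) does not contain 57.74.174.84
  49.74.174.0/23 (49.74.174.0 - 49.74.175.255) does not contain 57.74.174.84
  57.75.168.0/21 (57.75.168.0 - 57.75.175.255) does not contain 57.74.174.84
  57.74.128.0/20 (57.74.128.0 - 57.74.143.255) does not contain 57.74.174.84
  57.74.224.0/19 (57.74.224.0 - 57.74.255.255) does not contain 57.74.174.84
  121.74.0.0/15 (121.74.0.0 - 121.75.255.255) does not contain 57.74.174.84
  57.64.0.0/14 (57.64.0.0 - 57.67.255.255) does not contain 57.74.174.84
  57.76.0.0/14 (57.76.0.0 - 57.79.255.255) does not contain 57.74.174.84
Longest matching prefix is /13 -> next hop DIST2.

DIST2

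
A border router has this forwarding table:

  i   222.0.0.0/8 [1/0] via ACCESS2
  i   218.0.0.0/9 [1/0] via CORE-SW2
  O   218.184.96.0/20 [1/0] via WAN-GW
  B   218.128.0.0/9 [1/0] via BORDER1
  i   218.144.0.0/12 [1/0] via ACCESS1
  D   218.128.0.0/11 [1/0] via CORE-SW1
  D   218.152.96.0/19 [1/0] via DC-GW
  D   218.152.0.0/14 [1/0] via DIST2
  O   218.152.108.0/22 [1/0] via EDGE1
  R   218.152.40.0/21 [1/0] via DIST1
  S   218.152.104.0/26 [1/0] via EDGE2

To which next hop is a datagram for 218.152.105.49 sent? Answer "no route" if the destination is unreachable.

Routes whose prefix contains 218.152.105.49:
  218.128.0.0/9 (218.128.0.0 - 218.255.255.255) -> BORDER1
  218.128.0.0/11 (218.128.0.0 - 218.159.255.255) -> CORE-SW1
  218.144.0.0/12 (218.144.0.0 - 218.159.255.255) -> ACCESS1
  218.152.0.0/14 (218.152.0.0 - 218.155.255.255) -> DIST2
  218.152.96.0/19 (218.152.96.0 - 218.152.127.255) -> DC-GW
More-specific entries that do NOT match:
  218.152.104.0/26 (218.152.104.0 - 218.152.104.63) does not contain 218.152.105.49
  218.152.108.0/22 (218.152.108.0 - 218.152.111.255) does not contain 218.152.105.49
  218.152.40.0/21 (218.152.40.0 - 218.152.47.255) does not contain 218.152.105.49
  218.184.96.0/20 (218.184.96.0 - 218.184.111.255) does not contain 218.152.105.49
Longest matching prefix is /19 -> next hop DC-GW.

DC-GW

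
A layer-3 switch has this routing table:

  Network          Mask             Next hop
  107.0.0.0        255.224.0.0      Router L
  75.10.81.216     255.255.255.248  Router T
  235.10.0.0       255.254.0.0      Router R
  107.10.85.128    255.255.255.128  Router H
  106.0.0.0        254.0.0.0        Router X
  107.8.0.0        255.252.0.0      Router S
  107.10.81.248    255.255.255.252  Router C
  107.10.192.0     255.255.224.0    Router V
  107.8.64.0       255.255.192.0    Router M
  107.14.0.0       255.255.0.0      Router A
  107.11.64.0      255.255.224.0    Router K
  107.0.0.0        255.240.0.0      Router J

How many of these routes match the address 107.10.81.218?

4

Prefixes containing 107.10.81.218:
  106.0.0.0/7 (106.0.0.0 - 107.255.255.255)
  107.0.0.0/11 (107.0.0.0 - 107.31.255.255)
  107.0.0.0/12 (107.0.0.0 - 107.15.255.255)
  107.8.0.0/14 (107.8.0.0 - 107.11.255.255)
Total matching entries: 4.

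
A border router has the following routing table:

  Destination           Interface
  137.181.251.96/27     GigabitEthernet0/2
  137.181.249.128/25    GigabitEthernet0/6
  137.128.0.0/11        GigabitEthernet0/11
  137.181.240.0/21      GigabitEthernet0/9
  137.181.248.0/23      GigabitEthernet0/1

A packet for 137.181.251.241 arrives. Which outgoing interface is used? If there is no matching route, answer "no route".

no route

No entry's prefix contains 137.181.251.241; there is no default route.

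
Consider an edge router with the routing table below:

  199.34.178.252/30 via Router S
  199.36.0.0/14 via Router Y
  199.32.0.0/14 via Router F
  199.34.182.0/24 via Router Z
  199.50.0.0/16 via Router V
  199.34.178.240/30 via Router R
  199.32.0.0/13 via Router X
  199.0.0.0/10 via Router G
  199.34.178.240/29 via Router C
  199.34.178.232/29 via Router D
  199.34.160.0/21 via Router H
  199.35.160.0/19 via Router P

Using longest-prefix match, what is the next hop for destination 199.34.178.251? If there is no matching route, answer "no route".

Routes whose prefix contains 199.34.178.251:
  199.0.0.0/10 (199.0.0.0 - 199.63.255.255) -> Router G
  199.32.0.0/13 (199.32.0.0 - 199.39.255.255) -> Router X
  199.32.0.0/14 (199.32.0.0 - 199.35.255.255) -> Router F
More-specific entries that do NOT match:
  199.34.178.252/30 (199.34.178.252 - 199.34.178.255) does not contain 199.34.178.251
  199.34.178.240/30 (199.34.178.240 - 199.34.178.243) does not contain 199.34.178.251
  199.34.178.240/29 (199.34.178.240 - 199.34.178.247) does not contain 199.34.178.251
  199.34.178.232/29 (199.34.178.232 - 199.34.178.239) does not contain 199.34.178.251
  199.34.182.0/24 (199.34.182.0 - 199.34.182.255) does not contain 199.34.178.251
  199.34.160.0/21 (199.34.160.0 - 199.34.167.255) does not contain 199.34.178.251
  199.35.160.0/19 (199.35.160.0 - 199.35.191.255) does not contain 199.34.178.251
  199.50.0.0/16 (199.50.0.0 - 199.50.255.255) does not contain 199.34.178.251
Longest matching prefix is /14 -> next hop Router F.

Router F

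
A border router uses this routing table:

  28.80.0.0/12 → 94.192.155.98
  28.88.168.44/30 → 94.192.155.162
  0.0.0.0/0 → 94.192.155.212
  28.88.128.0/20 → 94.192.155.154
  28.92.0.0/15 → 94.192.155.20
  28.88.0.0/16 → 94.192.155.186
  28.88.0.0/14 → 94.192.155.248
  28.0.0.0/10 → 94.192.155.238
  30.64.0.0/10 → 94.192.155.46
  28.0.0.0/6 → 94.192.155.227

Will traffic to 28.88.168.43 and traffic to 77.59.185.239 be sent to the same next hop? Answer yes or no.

no

28.88.168.43: longest match 28.88.0.0/16 -> 94.192.155.186
77.59.185.239: longest match 0.0.0.0/0 -> 94.192.155.212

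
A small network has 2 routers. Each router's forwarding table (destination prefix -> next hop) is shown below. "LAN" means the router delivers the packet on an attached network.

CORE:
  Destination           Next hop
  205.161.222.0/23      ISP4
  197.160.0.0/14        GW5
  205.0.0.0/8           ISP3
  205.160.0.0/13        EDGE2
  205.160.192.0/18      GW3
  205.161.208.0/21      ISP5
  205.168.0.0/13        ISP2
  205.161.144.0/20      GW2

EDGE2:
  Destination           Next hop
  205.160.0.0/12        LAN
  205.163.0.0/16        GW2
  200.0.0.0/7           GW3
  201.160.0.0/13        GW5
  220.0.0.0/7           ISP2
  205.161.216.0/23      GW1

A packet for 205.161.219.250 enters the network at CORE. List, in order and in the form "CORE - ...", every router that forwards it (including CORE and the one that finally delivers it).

CORE - EDGE2

At CORE: longest match for 205.161.219.250 is 205.160.0.0/13 -> EDGE2
At EDGE2: longest match for 205.161.219.250 is 205.160.0.0/12 -> LAN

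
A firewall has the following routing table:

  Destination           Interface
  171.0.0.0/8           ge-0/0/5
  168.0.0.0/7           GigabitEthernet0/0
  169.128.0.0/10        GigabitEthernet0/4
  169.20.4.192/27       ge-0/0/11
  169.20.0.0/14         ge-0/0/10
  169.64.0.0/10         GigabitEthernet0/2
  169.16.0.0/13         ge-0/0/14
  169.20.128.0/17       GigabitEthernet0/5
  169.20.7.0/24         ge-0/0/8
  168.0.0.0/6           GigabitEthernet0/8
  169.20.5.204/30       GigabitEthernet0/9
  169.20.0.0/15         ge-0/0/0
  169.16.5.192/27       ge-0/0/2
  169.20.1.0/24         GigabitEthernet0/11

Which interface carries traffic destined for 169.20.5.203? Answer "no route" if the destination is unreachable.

Routes whose prefix contains 169.20.5.203:
  168.0.0.0/6 (168.0.0.0 - 171.255.255.255) -> GigabitEthernet0/8
  168.0.0.0/7 (168.0.0.0 - 169.255.255.255) -> GigabitEthernet0/0
  169.16.0.0/13 (169.16.0.0 - 169.23.255.255) -> ge-0/0/14
  169.20.0.0/14 (169.20.0.0 - 169.23.255.255) -> ge-0/0/10
  169.20.0.0/15 (169.20.0.0 - 169.21.255.255) -> ge-0/0/0
More-specific entries that do NOT match:
  169.20.5.204/30 (169.20.5.204 - 169.20.5.207) does not contain 169.20.5.203
  169.20.4.192/27 (169.20.4.192 - 169.20.4.223) does not contain 169.20.5.203
  169.16.5.192/27 (169.16.5.192 - 169.16.5.223) does not contain 169.20.5.203
  169.20.7.0/24 (169.20.7.0 - 169.20.7.255) does not contain 169.20.5.203
  169.20.1.0/24 (169.20.1.0 - 169.20.1.255) does not contain 169.20.5.203
  169.20.128.0/17 (169.20.128.0 - 169.20.255.255) does not contain 169.20.5.203
Longest matching prefix is /15 -> interface ge-0/0/0.

ge-0/0/0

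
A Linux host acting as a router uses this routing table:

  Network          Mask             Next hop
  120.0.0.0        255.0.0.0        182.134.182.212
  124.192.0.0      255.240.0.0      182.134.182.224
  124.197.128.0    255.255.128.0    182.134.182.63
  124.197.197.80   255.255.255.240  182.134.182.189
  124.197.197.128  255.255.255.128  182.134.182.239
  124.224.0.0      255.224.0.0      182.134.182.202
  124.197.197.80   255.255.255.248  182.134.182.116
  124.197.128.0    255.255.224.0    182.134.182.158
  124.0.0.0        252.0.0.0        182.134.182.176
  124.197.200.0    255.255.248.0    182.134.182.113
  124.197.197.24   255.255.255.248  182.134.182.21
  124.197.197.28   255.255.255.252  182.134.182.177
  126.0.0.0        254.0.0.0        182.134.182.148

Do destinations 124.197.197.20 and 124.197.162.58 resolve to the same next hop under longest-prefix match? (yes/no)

124.197.197.20: longest match 124.197.128.0/17 -> 182.134.182.63
124.197.162.58: longest match 124.197.128.0/17 -> 182.134.182.63

yes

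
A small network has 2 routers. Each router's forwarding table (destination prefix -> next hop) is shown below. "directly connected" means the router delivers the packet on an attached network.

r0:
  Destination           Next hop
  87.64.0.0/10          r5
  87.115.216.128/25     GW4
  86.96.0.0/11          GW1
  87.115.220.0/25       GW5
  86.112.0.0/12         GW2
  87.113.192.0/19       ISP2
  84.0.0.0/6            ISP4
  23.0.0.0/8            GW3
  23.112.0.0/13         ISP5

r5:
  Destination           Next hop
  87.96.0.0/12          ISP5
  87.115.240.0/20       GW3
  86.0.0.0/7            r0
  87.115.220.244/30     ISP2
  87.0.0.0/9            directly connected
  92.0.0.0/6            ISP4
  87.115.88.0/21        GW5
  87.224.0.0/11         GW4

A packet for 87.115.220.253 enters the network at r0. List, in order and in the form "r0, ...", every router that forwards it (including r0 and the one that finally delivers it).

At r0: longest match for 87.115.220.253 is 87.64.0.0/10 -> r5
At r5: longest match for 87.115.220.253 is 87.0.0.0/9 -> directly connected

r0, r5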